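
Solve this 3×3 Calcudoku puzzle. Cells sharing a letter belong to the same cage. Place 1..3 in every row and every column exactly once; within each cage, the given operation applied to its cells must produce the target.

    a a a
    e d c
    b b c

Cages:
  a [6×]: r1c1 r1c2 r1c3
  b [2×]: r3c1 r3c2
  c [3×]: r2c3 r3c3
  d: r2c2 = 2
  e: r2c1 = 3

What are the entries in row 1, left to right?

1 3 2

Cage e is a single given cell, so r2c1 = 3.
Cage d is a single given cell, which forces r2c2 = 2.
Row 2 already has 3, which forces r2c3 = 1.
Column 2 now contains 2, so r3c2 = 1.
Column 3 already has 1, which forces r3c3 = 3.
Cage a has product 6, which forces r1c1 = 1.
Column 2 now contains 1, which forces r1c2 = 3.
Column 3 already has 3, so r1c3 = 2.
1 is placed in row 3, which forces r3c1 = 2.
Completed grid: 1 3 2 / 3 2 1 / 2 1 3.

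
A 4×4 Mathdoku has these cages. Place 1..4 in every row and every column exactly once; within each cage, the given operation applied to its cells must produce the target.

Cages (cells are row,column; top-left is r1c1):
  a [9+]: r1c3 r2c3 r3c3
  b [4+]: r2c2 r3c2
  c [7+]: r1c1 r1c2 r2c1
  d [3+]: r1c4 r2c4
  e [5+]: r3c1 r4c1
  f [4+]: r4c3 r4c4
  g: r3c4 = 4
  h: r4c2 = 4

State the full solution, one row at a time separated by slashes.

Cage g is given, which forces r3c4 = 4.
Cage h is given; hence r4c2 = 4.
Row 3 needs a 1, and only r3c2 is open for it.
1 is placed in column 2, leaving r2c2 = 3.
3 is placed in column 2; hence r1c2 = 2.
2 is placed in row 1, so r1c4 = 1.
Column 4 already has 1, so r2c4 = 2.
Column 4 already has 1, so r4c4 = 3.
Cage c needs sum 7, which forces r1c1 = 4.
Cage a has sum 9, so r1c3 = 3.
The 3 cells of cage c must have sum 7, so r2c1 = 1.
Row 2 now contains 2, which forces r2c3 = 4.
The two cells of cage e must have sum 5, so r3c1 = 3.
The 3 cells of cage a must have sum 9, which forces r3c3 = 2.
Row 4 now contains 3, leaving r4c1 = 2.
Row 4 now contains 3, leaving r4c3 = 1.

4 2 3 1 / 1 3 4 2 / 3 1 2 4 / 2 4 1 3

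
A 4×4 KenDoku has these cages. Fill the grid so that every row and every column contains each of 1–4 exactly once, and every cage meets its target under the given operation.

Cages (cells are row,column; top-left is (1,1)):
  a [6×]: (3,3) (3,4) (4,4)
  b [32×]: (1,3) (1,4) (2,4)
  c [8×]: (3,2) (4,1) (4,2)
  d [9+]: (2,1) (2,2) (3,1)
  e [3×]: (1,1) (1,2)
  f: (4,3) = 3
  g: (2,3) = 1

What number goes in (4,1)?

2

Cage b needs product 32, which forces (1,3) = 4.
The 3 cells of cage b must have product 32, so (1,4) = 2.
Cage g is a single given cell, leaving (2,3) = 1.
Cage b needs product 32, so (2,4) = 4.
Cage f is given, which forces (4,3) = 3.
3 is placed in row 4; hence (4,4) = 1.
Cage d needs sum 9, which forces (3,1) = 4.
Cage c needs product 8; hence (3,2) = 1.
Column 3 now contains 3, so (3,3) = 2.
Column 4 now contains 1, which forces (3,4) = 3.
4 is placed in column 1, so (4,1) = 2.
Row 4 already has 2, so (4,2) = 4.
The two cells of cage e must have product 3, leaving (1,1) = 1.
1 is placed in column 2, so (1,2) = 3.
Column 1 now contains 2, leaving (2,1) = 3.
The 3 cells of cage d must have sum 9, leaving (2,2) = 2.
Filled in: 1 3 4 2 / 3 2 1 4 / 4 1 2 3 / 2 4 3 1.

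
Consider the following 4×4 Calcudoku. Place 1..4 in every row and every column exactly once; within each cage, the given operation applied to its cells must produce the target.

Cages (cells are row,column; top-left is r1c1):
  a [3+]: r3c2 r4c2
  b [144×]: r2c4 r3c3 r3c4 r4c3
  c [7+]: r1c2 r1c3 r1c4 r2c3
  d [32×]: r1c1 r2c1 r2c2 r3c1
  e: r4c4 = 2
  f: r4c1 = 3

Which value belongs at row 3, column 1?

Cage d has product 32, leaving r2c2 = 4.
Cage c needs sum 7, leaving r2c3 = 1.
4 is placed in row 2, leaving r2c4 = 3.
3 is placed in column 4; hence r3c4 = 4.
Cage f is given, leaving r4c1 = 3.
3 is placed in row 4, which forces r4c3 = 4.
Cage e is a single given cell, so r4c4 = 2.
The 4 cells of cage d must have product 32; hence r1c1 = 4.
2 is placed in column 4, leaving r1c4 = 1.
Row 2 now contains 1, which forces r2c1 = 2.
The 4 cells of cage d must have product 32, leaving r3c1 = 1.
Cage a needs two cells with sum 3, leaving r3c2 = 2.
4 is placed in row 3, which forces r3c3 = 3.
Row 4 now contains 2, leaving r4c2 = 1.
Column 2 now contains 2, so r1c2 = 3.
Column 3 already has 3, so r1c3 = 2.
Filled in: 4 3 2 1 / 2 4 1 3 / 1 2 3 4 / 3 1 4 2.

1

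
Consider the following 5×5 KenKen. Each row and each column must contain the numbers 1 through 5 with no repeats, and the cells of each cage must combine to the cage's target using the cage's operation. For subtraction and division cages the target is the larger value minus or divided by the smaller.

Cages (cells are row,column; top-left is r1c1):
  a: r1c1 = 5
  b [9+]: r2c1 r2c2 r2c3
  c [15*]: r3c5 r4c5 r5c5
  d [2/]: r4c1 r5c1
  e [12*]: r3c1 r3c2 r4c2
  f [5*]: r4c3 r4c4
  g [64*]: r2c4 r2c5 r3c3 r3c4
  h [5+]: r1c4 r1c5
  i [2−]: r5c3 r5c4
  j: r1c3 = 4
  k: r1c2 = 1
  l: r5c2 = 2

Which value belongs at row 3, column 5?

5

Cage a is a single given cell, leaving r1c1 = 5.
Cage k is given, leaving r1c2 = 1.
Cage j is given; hence r1c3 = 4.
Column 3 now contains 4; hence r3c3 = 2.
Row 3 now contains 2; hence r3c4 = 4.
Cage l is a single given cell; hence r5c2 = 2.
Column 4 already has 4, leaving r2c4 = 2.
Cage g needs product 64, so r2c5 = 4.
Cage e has product 12; hence r3c1 = 1.
Row 3 already has 4; hence r3c2 = 3.
Row 3 now contains 3, so r3c5 = 5.
Cage d needs two cells with quotient 2, leaving r4c1 = 2.
Cage e needs product 12; hence r4c2 = 4.
1 is placed in column 1, which forces r5c1 = 4.
Column 4 now contains 2; hence r1c4 = 3.
The two cells of cage h must have sum 5, so r1c5 = 2.
1 is placed in column 1, which forces r2c1 = 3.
3 is placed in column 2; hence r2c2 = 5.
The 3 cells of cage b must have sum 9; hence r2c3 = 1.
1 is placed in column 3, which forces r4c3 = 5.
Row 4 already has 5; hence r4c4 = 1.
Row 4 now contains 1, which forces r4c5 = 3.
Column 3 already has 5, so r5c3 = 3.
1 is placed in column 4, which forces r5c4 = 5.
Column 5 already has 3; hence r5c5 = 1.
The full grid is 5 1 4 3 2 / 3 5 1 2 4 / 1 3 2 4 5 / 2 4 5 1 3 / 4 2 3 5 1.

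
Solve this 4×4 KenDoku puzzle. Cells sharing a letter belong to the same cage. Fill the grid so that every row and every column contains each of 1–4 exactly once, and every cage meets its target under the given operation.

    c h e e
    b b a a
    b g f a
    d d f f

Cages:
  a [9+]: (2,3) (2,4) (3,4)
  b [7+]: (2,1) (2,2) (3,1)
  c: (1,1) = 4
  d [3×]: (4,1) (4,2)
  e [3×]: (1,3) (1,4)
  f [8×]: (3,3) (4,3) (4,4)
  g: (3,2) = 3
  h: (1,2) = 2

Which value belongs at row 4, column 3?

Cage c is a single given cell, which forces (1,1) = 4.
Cage h is a single given cell; hence (1,2) = 2.
Cage g is given, which forces (3,2) = 3.
Column 2 already has 3; hence (4,2) = 1.
1 is placed in column 2; hence (2,2) = 4.
Cage f has product 8; hence (3,3) = 1.
1 is placed in row 4, so (4,1) = 3.
1 is placed in column 3, leaving (1,3) = 3.
The two cells of cage e must have product 3, which forces (1,4) = 1.
Cage b has sum 7; hence (2,1) = 1.
Column 3 already has 3, so (2,3) = 2.
Row 2 already has 2, leaving (2,4) = 3.
1 is placed in row 3, which forces (3,1) = 2.
The 3 cells of cage a must have sum 9; hence (3,4) = 4.
Column 3 now contains 2; hence (4,3) = 4.
Column 4 now contains 4; hence (4,4) = 2.
Completed grid: 4 2 3 1 / 1 4 2 3 / 2 3 1 4 / 3 1 4 2.

4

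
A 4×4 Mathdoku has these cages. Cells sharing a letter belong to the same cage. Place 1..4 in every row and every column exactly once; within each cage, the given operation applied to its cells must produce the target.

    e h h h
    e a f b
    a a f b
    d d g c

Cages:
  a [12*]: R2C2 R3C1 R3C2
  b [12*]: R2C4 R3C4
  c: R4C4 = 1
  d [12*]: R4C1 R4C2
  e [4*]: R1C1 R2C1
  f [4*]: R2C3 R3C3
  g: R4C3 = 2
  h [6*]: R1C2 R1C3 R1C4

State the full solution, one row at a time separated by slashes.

Cage g is given, which forces R4C3 = 2.
Cage c is given; hence R4C4 = 1.
Row 1 needs a 4, and only R1C1 is open for it.
Column 1 already has 4, which forces R2C1 = 1.
1 is placed in row 2, so R2C3 = 4.
Row 2 already has 4; hence R2C4 = 3.
4 is placed in column 3, leaving R3C3 = 1.
Column 4 already has 3, so R3C4 = 4.
Column 1 already has 4, so R4C1 = 3.
The two cells of cage d must have product 12, leaving R4C2 = 4.
Cage h has product 6, which forces R1C2 = 1.
Column 3 now contains 1; hence R1C3 = 3.
Column 4 already has 3; hence R1C4 = 2.
Row 2 already has 3, leaving R2C2 = 2.
Column 1 already has 3; hence R3C1 = 2.
Row 3 now contains 4, which forces R3C2 = 3.

4 1 3 2 / 1 2 4 3 / 2 3 1 4 / 3 4 2 1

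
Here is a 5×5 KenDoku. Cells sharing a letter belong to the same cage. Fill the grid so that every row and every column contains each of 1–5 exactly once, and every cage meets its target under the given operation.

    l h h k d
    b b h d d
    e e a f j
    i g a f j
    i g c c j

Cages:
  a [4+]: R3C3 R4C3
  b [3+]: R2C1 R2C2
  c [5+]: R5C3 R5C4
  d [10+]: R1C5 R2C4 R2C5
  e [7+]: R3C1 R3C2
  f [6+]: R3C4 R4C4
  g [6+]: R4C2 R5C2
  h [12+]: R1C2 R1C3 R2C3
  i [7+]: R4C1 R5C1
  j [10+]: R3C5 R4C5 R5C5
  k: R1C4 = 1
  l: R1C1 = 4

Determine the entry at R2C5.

3

L is a freebie, which forces R1C1 = 4.
K is a freebie, so R1C4 = 1.
The only place for 1 in column 1 is R2C1.
Row 2 already has 1, so R2C2 = 2.
The only place for 3 in column 1 is R3C1.
Cage e's pair has sum 7, so R3C2 = 4.
3 is placed in row 3, leaving R3C3 = 1.
4 is placed in row 3, leaving R3C4 = 2.
Row 3 now contains 2, leaving R3C5 = 5.
Cage a's pair has sum 4, so R4C3 = 3.
2 is placed in column 4, leaving R4C4 = 4.
Column 3 already has 3, which forces R5C3 = 2.
4 is placed in column 4, so R5C4 = 3.
Cage h has sum 12; hence R1C2 = 3.
2 is placed in column 3, so R1C3 = 5.
The 3 cells of cage d must have sum 10; hence R1C5 = 2.
Cage h has sum 12, leaving R2C3 = 4.
3 is placed in column 4, so R2C4 = 5.
Cage d has sum 10; hence R2C5 = 3.
Cage i's pair has sum 7, leaving R4C1 = 2.
Cage j has sum 10, which forces R4C5 = 1.
Row 5 already has 2, so R5C1 = 5.
5 is placed in row 5; hence R5C2 = 1.
Cage j needs sum 10; hence R5C5 = 4.
Row 4 now contains 1, leaving R4C2 = 5.
Completed grid: 4 3 5 1 2 / 1 2 4 5 3 / 3 4 1 2 5 / 2 5 3 4 1 / 5 1 2 3 4.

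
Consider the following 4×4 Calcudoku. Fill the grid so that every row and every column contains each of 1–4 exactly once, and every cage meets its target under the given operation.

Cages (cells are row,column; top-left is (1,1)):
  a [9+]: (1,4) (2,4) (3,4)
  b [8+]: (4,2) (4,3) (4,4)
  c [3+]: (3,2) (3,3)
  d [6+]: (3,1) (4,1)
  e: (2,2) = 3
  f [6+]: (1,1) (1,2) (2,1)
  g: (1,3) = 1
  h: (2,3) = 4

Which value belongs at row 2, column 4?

2

Cage g is given, which forces (1,3) = 1.
E is a freebie, which forces (2,2) = 3.
H is a freebie; hence (2,3) = 4.
Row 2 already has 4, which forces (2,4) = 2.
1 is placed in column 3, so (3,3) = 2.
Column 3 already has 4, leaving (4,3) = 3.
The 3 cells of cage f must have sum 6, so (1,1) = 3.
3 is placed in column 2; hence (1,2) = 2.
Row 1 already has 3, leaving (1,4) = 4.
2 is placed in row 2; hence (2,1) = 1.
Row 3 already has 2, so (3,1) = 4.
Row 3 already has 2, which forces (3,2) = 1.
Column 4 now contains 4, so (3,4) = 3.
Cage d's pair has sum 6, leaving (4,1) = 2.
1 is placed in column 2, so (4,2) = 4.
Column 4 now contains 4; hence (4,4) = 1.
Completed grid: 3 2 1 4 / 1 3 4 2 / 4 1 2 3 / 2 4 3 1.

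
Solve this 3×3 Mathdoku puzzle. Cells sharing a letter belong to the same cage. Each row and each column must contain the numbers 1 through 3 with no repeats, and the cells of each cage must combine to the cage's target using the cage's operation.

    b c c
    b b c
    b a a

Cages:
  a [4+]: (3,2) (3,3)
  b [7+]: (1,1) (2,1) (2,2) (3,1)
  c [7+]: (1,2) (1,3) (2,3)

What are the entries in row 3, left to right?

2 3 1

Cage b has sum 7, so (2,2) = 1.
Column 2 already has 1; hence (3,2) = 3.
Row 3 already has 3, so (3,3) = 1.
Cage b has sum 7, so (1,1) = 1.
Column 2 already has 3, leaving (1,2) = 2.
Column 3 already has 1, so (1,3) = 3.
The 4 cells of cage b must have sum 7, leaving (2,1) = 3.
Cage c needs sum 7, leaving (2,3) = 2.
1 is placed in row 3, which forces (3,1) = 2.
The full grid is 1 2 3 / 3 1 2 / 2 3 1.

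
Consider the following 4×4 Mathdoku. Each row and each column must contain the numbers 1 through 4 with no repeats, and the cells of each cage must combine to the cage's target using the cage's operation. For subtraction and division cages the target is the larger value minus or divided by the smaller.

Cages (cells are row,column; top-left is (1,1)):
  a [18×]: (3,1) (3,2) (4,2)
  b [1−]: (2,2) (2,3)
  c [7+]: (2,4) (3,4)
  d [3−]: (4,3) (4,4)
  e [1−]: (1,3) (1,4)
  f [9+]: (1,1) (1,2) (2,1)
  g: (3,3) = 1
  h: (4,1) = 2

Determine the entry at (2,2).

Cage a has product 18, leaving (3,1) = 3.
Cage a has product 18, leaving (3,2) = 2.
Cage g is a single given cell, leaving (3,3) = 1.
3 is placed in row 3; hence (3,4) = 4.
H is a freebie; hence (4,1) = 2.
The 3 cells of cage a must have product 18, leaving (4,2) = 3.
1 is placed in column 3; hence (4,3) = 4.
4 is placed in column 4, which forces (4,4) = 1.
Cage f has sum 9, leaving (1,1) = 1.
Column 2 already has 3, leaving (1,2) = 4.
Column 1 already has 2, leaving (2,1) = 4.
Column 2 already has 4, which forces (2,2) = 1.
4 is placed in column 4; hence (2,4) = 3.
Cage e needs two cells with difference 1, which forces (1,3) = 3.
Column 4 now contains 3; hence (1,4) = 2.
Row 2 already has 3; hence (2,3) = 2.
The full grid is 1 4 3 2 / 4 1 2 3 / 3 2 1 4 / 2 3 4 1.

1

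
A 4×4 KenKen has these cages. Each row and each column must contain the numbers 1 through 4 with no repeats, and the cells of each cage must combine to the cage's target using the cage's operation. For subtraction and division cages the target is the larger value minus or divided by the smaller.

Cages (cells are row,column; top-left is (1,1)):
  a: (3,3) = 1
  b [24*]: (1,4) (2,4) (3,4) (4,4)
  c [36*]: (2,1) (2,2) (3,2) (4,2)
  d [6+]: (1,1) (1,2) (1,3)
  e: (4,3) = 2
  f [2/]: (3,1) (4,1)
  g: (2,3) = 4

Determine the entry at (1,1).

Cage c has product 36, which forces (2,1) = 3.
Cage g is a single given cell; hence (2,3) = 4.
Cage a is given; hence (3,3) = 1.
Cage e is given, so (4,3) = 2.
Column 3 already has 2, leaving (1,3) = 3.
Row 2 already has 4, so (2,2) = 1.
1 is placed in row 2, so (2,4) = 2.
The two cells of cage f must have quotient 2, which forces (3,1) = 2.
2 is placed in column 1, leaving (1,1) = 1.
Column 2 now contains 1, so (1,2) = 2.
Row 1 already has 1, leaving (1,4) = 4.
Column 4 now contains 4; hence (3,4) = 3.
1 is placed in column 1, leaving (4,1) = 4.
Row 4 now contains 4, so (4,2) = 3.
Column 4 now contains 3; hence (4,4) = 1.
Row 3 already has 3; hence (3,2) = 4.
The full grid is 1 2 3 4 / 3 1 4 2 / 2 4 1 3 / 4 3 2 1.

1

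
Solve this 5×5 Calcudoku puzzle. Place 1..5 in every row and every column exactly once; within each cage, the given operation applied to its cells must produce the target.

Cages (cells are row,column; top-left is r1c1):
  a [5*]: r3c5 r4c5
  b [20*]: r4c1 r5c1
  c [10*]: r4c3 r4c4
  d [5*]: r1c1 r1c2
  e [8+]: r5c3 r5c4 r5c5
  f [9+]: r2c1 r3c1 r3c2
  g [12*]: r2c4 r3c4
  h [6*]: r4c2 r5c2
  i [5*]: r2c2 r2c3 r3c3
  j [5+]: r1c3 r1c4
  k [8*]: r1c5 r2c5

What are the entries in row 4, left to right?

The 3 cells of cage i must have product 5, leaving r2c2 = 1.
The 3 cells of cage i must have product 5, which forces r2c3 = 5.
Cage i has product 5, which forces r3c3 = 1.
Row 3 now contains 1, which forces r3c5 = 5.
Column 3 already has 5, leaving r4c3 = 2.
Row 4 now contains 2, which forces r4c4 = 5.
Column 5 now contains 5, leaving r4c5 = 1.
Cage d's pair has product 5, so r1c1 = 1.
Column 2 now contains 1, leaving r1c2 = 5.
Row 1 already has 1, so r1c4 = 2.
Row 1 already has 2, so r1c5 = 4.
4 is placed in column 5, so r2c5 = 2.
Row 4 already has 5, which forces r4c1 = 4.
Row 4 now contains 2, so r4c2 = 3.
The two cells of cage b must have product 20, so r5c1 = 5.
Cage h needs two cells with product 6, leaving r5c2 = 2.
The 3 cells of cage e must have sum 8, leaving r5c4 = 1.
4 is placed in column 5, leaving r5c5 = 3.
Row 1 already has 4, so r1c3 = 3.
Column 1 already has 4, leaving r2c1 = 3.
3 is placed in row 2, leaving r2c4 = 4.
Cage f needs sum 9; hence r3c1 = 2.
2 is placed in column 2, leaving r3c2 = 4.
4 is placed in column 4, which forces r3c4 = 3.
Row 5 already has 3; hence r5c3 = 4.
Filled in: 1 5 3 2 4 / 3 1 5 4 2 / 2 4 1 3 5 / 4 3 2 5 1 / 5 2 4 1 3.

4 3 2 5 1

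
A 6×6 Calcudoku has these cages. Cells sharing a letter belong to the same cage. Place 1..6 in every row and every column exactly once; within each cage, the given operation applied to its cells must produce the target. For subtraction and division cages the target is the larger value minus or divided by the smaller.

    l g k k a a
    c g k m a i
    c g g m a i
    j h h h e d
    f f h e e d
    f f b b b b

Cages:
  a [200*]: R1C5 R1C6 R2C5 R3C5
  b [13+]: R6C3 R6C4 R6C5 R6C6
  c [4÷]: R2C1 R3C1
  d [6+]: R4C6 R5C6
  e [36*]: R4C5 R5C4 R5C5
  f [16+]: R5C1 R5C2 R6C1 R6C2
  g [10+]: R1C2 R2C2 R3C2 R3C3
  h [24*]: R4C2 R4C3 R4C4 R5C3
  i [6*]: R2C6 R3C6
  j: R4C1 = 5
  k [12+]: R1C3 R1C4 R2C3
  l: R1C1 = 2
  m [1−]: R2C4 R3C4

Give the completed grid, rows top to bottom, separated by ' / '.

2 1 6 3 4 5 / 1 4 3 5 2 6 / 4 3 2 6 5 1 / 5 6 4 1 3 2 / 3 5 1 2 6 4 / 6 2 5 4 1 3

L is a freebie; hence R1C1 = 2.
Row 1 now contains 2, so R1C5 = 4.
The 4 cells of cage a must have product 200; hence R1C6 = 5.
Cage j is given, which forces R4C1 = 5.
In row 5, 5 can only go at R5C2, so R5C2 = 5.
Cage f has sum 16, which forces R6C2 = 2.
Cage g needs sum 10, so R3C3 = 2.
Row 3 already has 2, so R3C5 = 5.
5 is placed in column 5, which forces R2C5 = 2.
The only place for 6 in row 2 is R2C6.
6 is placed in column 6, so R3C6 = 1.
1 is placed in column 6; hence R6C6 = 3.
Cage c needs two cells with quotient 4; hence R2C1 = 1.
Row 3 already has 1, so R3C1 = 4.
Row 3 now contains 4; hence R3C2 = 3.
Row 3 now contains 3, so R3C4 = 6.
Cage f needs sum 16; hence R5C1 = 3.
6 is placed in column 4, so R5C4 = 2.
2 is placed in row 5, which forces R5C6 = 4.
3 is placed in row 6, which forces R6C1 = 6.
3 is placed in row 6, leaving R6C5 = 1.
Column 2 already has 3; hence R1C2 = 1.
Cage k has sum 12, which forces R1C3 = 6.
Row 1 already has 1, which forces R1C4 = 3.
Column 2 already has 3, so R2C2 = 4.
Cage m needs two cells with difference 1, which forces R2C4 = 5.
Column 2 now contains 4, so R4C2 = 6.
Column 3 already has 6, leaving R4C3 = 4.
Row 4 now contains 4, so R4C4 = 1.
The 3 cells of cage e must have product 36, which forces R4C5 = 3.
Column 6 now contains 4, so R4C6 = 2.
Row 5 already has 4, which forces R5C3 = 1.
1 is placed in column 5, which forces R5C5 = 6.
Column 3 now contains 4, leaving R6C3 = 5.
Column 4 now contains 5, so R6C4 = 4.
Row 2 now contains 5, so R2C3 = 3.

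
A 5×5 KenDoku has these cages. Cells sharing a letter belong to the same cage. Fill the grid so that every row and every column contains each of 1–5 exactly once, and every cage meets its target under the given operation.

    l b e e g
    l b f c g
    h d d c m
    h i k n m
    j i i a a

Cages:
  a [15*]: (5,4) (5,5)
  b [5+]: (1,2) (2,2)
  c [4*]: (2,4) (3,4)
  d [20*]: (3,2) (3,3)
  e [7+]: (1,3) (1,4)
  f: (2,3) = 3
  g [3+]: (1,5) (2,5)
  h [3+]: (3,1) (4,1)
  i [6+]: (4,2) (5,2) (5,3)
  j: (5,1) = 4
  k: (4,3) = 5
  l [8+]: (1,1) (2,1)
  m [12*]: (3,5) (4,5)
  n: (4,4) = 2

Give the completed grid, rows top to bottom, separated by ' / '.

3 4 2 5 1 / 5 1 3 4 2 / 2 5 4 1 3 / 1 3 5 2 4 / 4 2 1 3 5

Cage f is a single given cell, leaving (2,3) = 3.
Cage k is given, which forces (4,3) = 5.
Cage n is given, leaving (4,4) = 2.
J is a freebie; hence (5,1) = 4.
Cage l's pair has sum 8, which forces (1,1) = 3.
Row 1 already has 3, leaving (1,4) = 5.
Row 2 already has 3, so (2,1) = 5.
Cage h needs two cells with sum 3; hence (3,1) = 2.
Cage d's pair has product 20, which forces (3,2) = 5.
Column 3 already has 5, leaving (3,3) = 4.
4 is placed in row 3; hence (3,4) = 1.
4 is placed in row 3; hence (3,5) = 3.
Row 4 already has 2, so (4,1) = 1.
Row 4 now contains 1; hence (4,2) = 3.
Column 5 already has 3, so (4,5) = 4.
Column 4 now contains 5, which forces (5,4) = 3.
Column 5 already has 3, which forces (5,5) = 5.
Column 3 already has 4; hence (1,3) = 2.
Row 1 now contains 2, so (1,5) = 1.
Column 4 now contains 1, which forces (2,4) = 4.
Column 5 already has 1, so (2,5) = 2.
Column 3 now contains 2; hence (5,3) = 1.
1 is placed in row 1, leaving (1,2) = 4.
4 is placed in row 2, so (2,2) = 1.
1 is placed in row 5, which forces (5,2) = 2.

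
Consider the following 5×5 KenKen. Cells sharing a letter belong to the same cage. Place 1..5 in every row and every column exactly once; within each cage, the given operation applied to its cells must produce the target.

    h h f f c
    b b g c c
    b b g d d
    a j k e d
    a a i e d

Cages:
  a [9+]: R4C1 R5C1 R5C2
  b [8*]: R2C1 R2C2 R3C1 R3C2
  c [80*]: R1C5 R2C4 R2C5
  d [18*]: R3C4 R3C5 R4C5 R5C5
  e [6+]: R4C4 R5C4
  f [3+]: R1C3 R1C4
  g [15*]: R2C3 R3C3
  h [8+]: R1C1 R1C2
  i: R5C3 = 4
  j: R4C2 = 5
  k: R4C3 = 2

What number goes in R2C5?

5

The 3 cells of cage c must have product 80, so R1C5 = 4.
Cage c needs product 80; hence R2C4 = 4.
Cage c needs product 80, so R2C5 = 5.
Cage d has product 18, which forces R3C4 = 3.
Cage j is a single given cell, so R4C2 = 5.
Cage k is given, so R4C3 = 2.
2 is placed in row 4, leaving R4C4 = 1.
1 is placed in row 4, so R4C5 = 3.
I is a freebie, so R5C3 = 4.
The two cells of cage h must have sum 8, which forces R1C1 = 5.
Column 2 now contains 5, leaving R1C2 = 3.
Column 3 already has 2, which forces R1C3 = 1.
Column 4 already has 1, which forces R1C4 = 2.
5 is placed in row 2, which forces R2C3 = 3.
3 is placed in row 3, so R3C3 = 5.
3 is placed in row 4, so R4C1 = 4.
Column 2 already has 3, leaving R5C2 = 2.
Cage e's pair has sum 6, leaving R5C4 = 5.
Row 5 now contains 2, leaving R5C5 = 1.
Cage b needs product 8; hence R2C1 = 2.
Column 2 already has 2, which forces R2C2 = 1.
Column 1 already has 4, so R3C1 = 1.
Cage b has product 8, leaving R3C2 = 4.
Column 5 already has 1, so R3C5 = 2.
Row 5 now contains 2, leaving R5C1 = 3.
The full grid is 5 3 1 2 4 / 2 1 3 4 5 / 1 4 5 3 2 / 4 5 2 1 3 / 3 2 4 5 1.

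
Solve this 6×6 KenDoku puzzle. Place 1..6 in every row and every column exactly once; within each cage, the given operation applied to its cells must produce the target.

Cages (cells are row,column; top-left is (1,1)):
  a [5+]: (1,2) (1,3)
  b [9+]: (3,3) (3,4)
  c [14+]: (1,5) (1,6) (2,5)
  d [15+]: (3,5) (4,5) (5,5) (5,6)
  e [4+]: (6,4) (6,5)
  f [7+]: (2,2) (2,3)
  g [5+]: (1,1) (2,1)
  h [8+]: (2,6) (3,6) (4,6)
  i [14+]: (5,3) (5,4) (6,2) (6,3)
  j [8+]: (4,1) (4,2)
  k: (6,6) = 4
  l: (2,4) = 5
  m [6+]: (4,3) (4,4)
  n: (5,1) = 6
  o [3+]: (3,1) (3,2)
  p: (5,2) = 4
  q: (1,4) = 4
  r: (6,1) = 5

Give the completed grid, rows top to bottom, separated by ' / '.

1 3 2 4 5 6 / 4 6 1 5 3 2 / 2 1 3 6 4 5 / 3 5 4 2 6 1 / 6 4 5 1 2 3 / 5 2 6 3 1 4

Q is a freebie, which forces (1,4) = 4.
Cage l is given, which forces (2,4) = 5.
Cage n is a single given cell, leaving (5,1) = 6.
Cage p is given; hence (5,2) = 4.
Cage r is given, leaving (6,1) = 5.
Cage k is a single given cell, which forces (6,6) = 4.
The only place for 1 in row 1 is (1,1).
Cage g's pair has sum 5, which forces (2,1) = 4.
Column 1 already has 1, which forces (3,1) = 2.
The two cells of cage o must have sum 3, so (3,2) = 1.
Row 3 already has 1; hence (3,6) = 5.
Column 1 already has 2, so (4,1) = 3.
Cage f's pair has sum 7, so (2,2) = 6.
The two cells of cage f must have sum 7, which forces (2,3) = 1.
Row 2 now contains 6, so (2,5) = 3.
1 is placed in row 2; hence (2,6) = 2.
The two cells of cage j must have sum 8; hence (4,2) = 5.
Row 4 now contains 5; hence (4,3) = 4.
Column 6 now contains 2; hence (4,6) = 1.
Column 6 already has 1, leaving (5,6) = 3.
Column 5 now contains 3, so (6,5) = 1.
Cage c has sum 14, so (1,5) = 5.
Column 6 already has 3; hence (1,6) = 6.
Cage d has sum 15, leaving (3,5) = 4.
1 is placed in row 4, leaving (4,4) = 2.
The 4 cells of cage d must have sum 15, so (4,5) = 6.
Cage i needs sum 14, which forces (5,3) = 5.
Cage i has sum 14, so (5,4) = 1.
Cage d needs sum 15; hence (5,5) = 2.
The 4 cells of cage i must have sum 14, leaving (6,2) = 2.
Cage i needs sum 14, leaving (6,3) = 6.
1 is placed in row 6, which forces (6,4) = 3.
2 is placed in column 2; hence (1,2) = 3.
The two cells of cage a must have sum 5, which forces (1,3) = 2.
Column 3 already has 6, which forces (3,3) = 3.
Column 4 now contains 3, leaving (3,4) = 6.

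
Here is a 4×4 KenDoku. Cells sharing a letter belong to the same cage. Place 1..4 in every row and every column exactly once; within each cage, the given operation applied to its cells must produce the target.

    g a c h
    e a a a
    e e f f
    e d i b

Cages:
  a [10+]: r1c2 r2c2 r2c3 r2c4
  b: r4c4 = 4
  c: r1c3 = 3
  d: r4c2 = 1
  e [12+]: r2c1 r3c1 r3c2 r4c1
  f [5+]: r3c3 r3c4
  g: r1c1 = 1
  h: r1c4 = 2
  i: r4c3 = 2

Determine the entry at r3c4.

Cage g is a single given cell, so r1c1 = 1.
C is a freebie, which forces r1c3 = 3.
Cage h is given, leaving r1c4 = 2.
D is a freebie; hence r4c2 = 1.
Cage i is a single given cell, leaving r4c3 = 2.
Cage b is a single given cell, leaving r4c4 = 4.
2 is placed in row 1; hence r1c2 = 4.
Cage a has sum 10; hence r2c2 = 2.
The 4 cells of cage a must have sum 10, leaving r2c3 = 1.
The 4 cells of cage a must have sum 10; hence r2c4 = 3.
The 4 cells of cage e must have sum 12, so r3c2 = 3.
Cage f's pair has sum 5; hence r3c3 = 4.
Cage f needs two cells with sum 5, leaving r3c4 = 1.
Row 4 already has 4; hence r4c1 = 3.
2 is placed in row 2; hence r2c1 = 4.
4 is placed in row 3, leaving r3c1 = 2.
Completed grid: 1 4 3 2 / 4 2 1 3 / 2 3 4 1 / 3 1 2 4.

1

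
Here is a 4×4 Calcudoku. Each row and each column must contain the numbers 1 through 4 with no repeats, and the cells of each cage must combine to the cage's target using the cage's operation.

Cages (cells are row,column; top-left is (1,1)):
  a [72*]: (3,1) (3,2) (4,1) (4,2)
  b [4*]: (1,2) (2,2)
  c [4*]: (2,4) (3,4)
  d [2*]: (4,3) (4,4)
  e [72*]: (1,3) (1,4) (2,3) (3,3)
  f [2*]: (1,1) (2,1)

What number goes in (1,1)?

Cage e has product 72, so (1,4) = 3.
In row 2, 3 can only go at (2,3), so (2,3) = 3.
Row 2 needs a 2, and only (2,1) is open for it.
Column 1 now contains 2, leaving (1,1) = 1.
1 is placed in row 1, which forces (1,2) = 4.
4 is placed in row 1, so (1,3) = 2.
4 is placed in column 2; hence (2,2) = 1.
1 is placed in row 2; hence (2,4) = 4.
Column 3 now contains 2, which forces (3,3) = 4.
Column 4 already has 4; hence (3,4) = 1.
Column 3 now contains 2, leaving (4,3) = 1.
1 is placed in column 4; hence (4,4) = 2.
Row 3 now contains 4; hence (3,1) = 3.
Cage a needs product 72; hence (3,2) = 2.
Cage a has product 72, so (4,1) = 4.
2 is placed in row 4, leaving (4,2) = 3.
Completed grid: 1 4 2 3 / 2 1 3 4 / 3 2 4 1 / 4 3 1 2.

1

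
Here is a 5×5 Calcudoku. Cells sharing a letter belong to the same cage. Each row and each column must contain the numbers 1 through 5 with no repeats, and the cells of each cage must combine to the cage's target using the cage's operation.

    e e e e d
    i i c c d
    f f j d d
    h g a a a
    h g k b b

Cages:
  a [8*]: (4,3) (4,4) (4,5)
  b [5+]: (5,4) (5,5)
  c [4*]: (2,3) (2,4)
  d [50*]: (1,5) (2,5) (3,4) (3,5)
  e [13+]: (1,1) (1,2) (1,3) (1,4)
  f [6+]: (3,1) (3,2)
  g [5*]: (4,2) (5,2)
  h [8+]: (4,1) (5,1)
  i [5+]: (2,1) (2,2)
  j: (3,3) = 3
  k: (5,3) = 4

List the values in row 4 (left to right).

3 5 2 1 4

J is a freebie, leaving (3,3) = 3.
The 4 cells of cage d must have product 50, so (3,4) = 5.
Cage k is a single given cell, leaving (5,3) = 4.
Column 3 now contains 4, leaving (2,3) = 1.
Cage c's pair has product 4; hence (2,4) = 4.
Column 3 now contains 1, which forces (4,3) = 2.
2 is placed in row 4; hence (4,4) = 1.
1 is placed in row 4, so (4,5) = 4.
Column 3 now contains 1, which forces (1,3) = 5.
1 is placed in column 4; hence (1,4) = 3.
1 is placed in row 4, so (4,2) = 5.
Cage g's pair has product 5, which forces (5,2) = 1.
Column 4 now contains 3, which forces (5,4) = 2.
Row 5 already has 2, which forces (5,5) = 3.
Cage e needs sum 13; hence (1,1) = 1.
1 is placed in column 2, leaving (1,2) = 4.
Row 1 already has 1, which forces (1,5) = 2.
Cage d needs product 50, which forces (2,5) = 5.
4 is placed in column 2, so (3,2) = 2.
Column 5 now contains 2; hence (3,5) = 1.
Row 4 already has 5, leaving (4,1) = 3.
Row 5 already has 3, leaving (5,1) = 5.
Column 1 now contains 3, which forces (2,1) = 2.
Column 2 now contains 2, which forces (2,2) = 3.
Row 3 now contains 2, leaving (3,1) = 4.
Completed grid: 1 4 5 3 2 / 2 3 1 4 5 / 4 2 3 5 1 / 3 5 2 1 4 / 5 1 4 2 3.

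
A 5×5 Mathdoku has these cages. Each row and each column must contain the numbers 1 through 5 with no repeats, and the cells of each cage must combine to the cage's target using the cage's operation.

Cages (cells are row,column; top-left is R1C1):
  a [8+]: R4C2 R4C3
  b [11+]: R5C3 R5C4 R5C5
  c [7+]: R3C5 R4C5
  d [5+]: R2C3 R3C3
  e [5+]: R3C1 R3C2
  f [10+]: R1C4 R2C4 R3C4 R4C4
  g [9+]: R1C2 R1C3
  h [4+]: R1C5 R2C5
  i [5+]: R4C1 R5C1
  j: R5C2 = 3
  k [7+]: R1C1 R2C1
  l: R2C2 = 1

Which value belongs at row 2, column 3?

Cage l is a single given cell, so R2C2 = 1.
Row 2 now contains 1, so R2C5 = 3.
Cage j is given, which forces R5C2 = 3.
Column 5 now contains 3; hence R1C5 = 1.
Column 2 now contains 3; hence R4C2 = 5.
Cage a needs two cells with sum 8, leaving R4C3 = 3.
5 is placed in row 4, leaving R4C5 = 2.
Column 2 already has 5, so R1C2 = 4.
Cage g's pair has sum 9, leaving R1C3 = 5.
Cage d's pair has sum 5, so R2C3 = 4.
4 is placed in row 2, which forces R2C4 = 2.
Column 2 already has 4, leaving R3C2 = 2.
Column 3 now contains 3, so R3C3 = 1.
Column 5 now contains 2; hence R3C5 = 5.
Column 3 now contains 4; hence R5C3 = 2.
Column 5 now contains 5, leaving R5C5 = 4.
Cage k needs two cells with sum 7, which forces R1C1 = 2.
Column 4 now contains 2, so R1C4 = 3.
2 is placed in row 2, so R2C1 = 5.
Row 3 now contains 1, so R3C1 = 3.
Cage f has sum 10, which forces R3C4 = 4.
Cage i needs two cells with sum 5; hence R4C1 = 4.
Cage f needs sum 10, which forces R4C4 = 1.
Row 5 now contains 4, which forces R5C1 = 1.
Row 5 now contains 4, so R5C4 = 5.
Filled in: 2 4 5 3 1 / 5 1 4 2 3 / 3 2 1 4 5 / 4 5 3 1 2 / 1 3 2 5 4.

4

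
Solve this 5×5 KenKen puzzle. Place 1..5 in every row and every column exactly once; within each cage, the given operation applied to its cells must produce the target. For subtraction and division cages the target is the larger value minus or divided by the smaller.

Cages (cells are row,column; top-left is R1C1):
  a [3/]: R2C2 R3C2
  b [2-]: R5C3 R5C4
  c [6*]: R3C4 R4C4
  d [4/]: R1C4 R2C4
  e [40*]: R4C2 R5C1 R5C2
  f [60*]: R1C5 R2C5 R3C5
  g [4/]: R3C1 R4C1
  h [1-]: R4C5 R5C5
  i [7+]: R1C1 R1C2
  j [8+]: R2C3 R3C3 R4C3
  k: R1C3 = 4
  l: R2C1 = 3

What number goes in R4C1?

Cage k is a single given cell, leaving R1C3 = 4.
Row 1 already has 4, so R1C4 = 1.
L is a freebie, leaving R2C1 = 3.
Row 2 now contains 3, so R2C2 = 1.
Column 4 already has 1, so R2C4 = 4.
Row 2 already has 4, leaving R2C5 = 5.
Column 2 now contains 1, so R3C2 = 3.
3 is placed in row 3, so R3C4 = 2.
3 is placed in row 3; hence R3C5 = 4.
2 is placed in column 4, so R4C4 = 3.
Column 4 now contains 3, which forces R5C4 = 5.
Column 5 now contains 5, leaving R1C5 = 3.
5 is placed in row 2, leaving R2C3 = 2.
4 is placed in row 3, leaving R3C1 = 1.
Row 3 now contains 1, so R3C3 = 5.
Cage g's pair has quotient 4, leaving R4C1 = 4.
The 3 cells of cage e must have product 40, leaving R4C2 = 5.
Column 3 now contains 5; hence R4C3 = 1.
Row 4 already has 1, leaving R4C5 = 2.
Column 1 now contains 4; hence R5C1 = 2.
2 is placed in row 5, so R5C2 = 4.
The two cells of cage b must have difference 2, leaving R5C3 = 3.
Column 5 already has 2, leaving R5C5 = 1.
2 is placed in column 1, leaving R1C1 = 5.
Column 2 now contains 5, so R1C2 = 2.
The full grid is 5 2 4 1 3 / 3 1 2 4 5 / 1 3 5 2 4 / 4 5 1 3 2 / 2 4 3 5 1.

4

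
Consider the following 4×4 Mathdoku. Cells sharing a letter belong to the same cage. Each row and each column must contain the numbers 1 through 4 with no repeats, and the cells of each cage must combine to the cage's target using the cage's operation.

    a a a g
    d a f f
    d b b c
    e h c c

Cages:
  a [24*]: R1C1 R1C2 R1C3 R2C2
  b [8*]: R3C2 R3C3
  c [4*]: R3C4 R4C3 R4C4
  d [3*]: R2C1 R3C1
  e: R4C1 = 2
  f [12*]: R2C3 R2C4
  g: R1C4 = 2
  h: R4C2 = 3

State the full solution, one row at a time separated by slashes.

4 1 3 2 / 1 2 4 3 / 3 4 2 1 / 2 3 1 4

Cage g is a single given cell, leaving R1C4 = 2.
Column 4 now contains 2, which forces R3C4 = 1.
Cage e is a single given cell, which forces R4C1 = 2.
H is a freebie; hence R4C2 = 3.
Row 4 now contains 2, leaving R4C3 = 1.
Column 4 already has 1, which forces R4C4 = 4.
Cage d's pair has product 3, so R2C1 = 1.
The 4 cells of cage a must have product 24, which forces R2C2 = 2.
The two cells of cage f must have product 12, which forces R2C3 = 4.
Column 4 now contains 4, so R2C4 = 3.
1 is placed in row 3, so R3C1 = 3.
Column 2 now contains 2, which forces R3C2 = 4.
Column 3 already has 4, leaving R3C3 = 2.
Column 1 already has 3, so R1C1 = 4.
Column 2 already has 4, so R1C2 = 1.
Column 3 already has 4, which forces R1C3 = 3.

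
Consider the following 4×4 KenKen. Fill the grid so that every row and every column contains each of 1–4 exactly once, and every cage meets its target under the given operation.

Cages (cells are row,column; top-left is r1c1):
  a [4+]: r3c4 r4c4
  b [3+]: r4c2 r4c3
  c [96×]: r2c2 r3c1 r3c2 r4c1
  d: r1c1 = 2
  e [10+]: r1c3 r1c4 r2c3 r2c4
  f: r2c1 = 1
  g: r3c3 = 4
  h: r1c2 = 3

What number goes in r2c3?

3

Cage d is given; hence r1c1 = 2.
H is a freebie, which forces r1c2 = 3.
F is a freebie, so r2c1 = 1.
Cage g is given; hence r3c3 = 4.
Column 3 already has 4; hence r1c3 = 1.
Cage e needs sum 10, leaving r1c4 = 4.
Cage c needs product 96, which forces r2c2 = 4.
4 is placed in row 3, leaving r3c1 = 3.
4 is placed in row 3, so r3c2 = 2.
Row 3 now contains 3, which forces r3c4 = 1.
Cage c needs product 96; hence r4c1 = 4.
Column 2 now contains 2; hence r4c2 = 1.
Column 3 now contains 1; hence r4c3 = 2.
1 is placed in column 4, so r4c4 = 3.
Column 3 now contains 2, so r2c3 = 3.
Column 4 now contains 3, which forces r2c4 = 2.
Completed grid: 2 3 1 4 / 1 4 3 2 / 3 2 4 1 / 4 1 2 3.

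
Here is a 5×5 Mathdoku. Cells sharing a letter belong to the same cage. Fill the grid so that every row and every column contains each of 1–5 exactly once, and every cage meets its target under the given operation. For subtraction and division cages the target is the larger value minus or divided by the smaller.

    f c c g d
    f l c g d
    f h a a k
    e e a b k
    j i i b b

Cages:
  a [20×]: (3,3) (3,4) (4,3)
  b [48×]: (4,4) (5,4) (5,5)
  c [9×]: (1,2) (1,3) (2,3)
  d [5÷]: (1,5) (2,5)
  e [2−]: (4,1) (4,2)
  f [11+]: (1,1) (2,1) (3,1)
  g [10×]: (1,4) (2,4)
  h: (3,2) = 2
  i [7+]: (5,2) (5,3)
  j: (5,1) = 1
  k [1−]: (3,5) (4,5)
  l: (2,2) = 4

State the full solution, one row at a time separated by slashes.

4 3 1 2 5 / 2 4 3 5 1 / 5 2 4 1 3 / 3 1 5 4 2 / 1 5 2 3 4

The 3 cells of cage c must have product 9, which forces (1,2) = 3.
Cage c has product 9, leaving (1,3) = 1.
Row 1 already has 1, so (1,5) = 5.
Cage l is given, leaving (2,2) = 4.
The 3 cells of cage c must have product 9, leaving (2,3) = 3.
Column 5 now contains 5; hence (2,5) = 1.
H is a freebie; hence (3,2) = 2.
Cage b needs product 48, so (4,4) = 4.
Cage j is given, leaving (5,1) = 1.
Column 2 already has 2; hence (5,2) = 5.
The 3 cells of cage b must have product 48, which forces (5,4) = 3.
The 3 cells of cage b must have product 48, so (5,5) = 4.
Row 1 already has 5; hence (1,4) = 2.
The two cells of cage g must have product 10; hence (2,4) = 5.
Cage a has product 20; hence (3,3) = 4.
Cage a has product 20; hence (3,4) = 1.
Column 5 already has 4, leaving (3,5) = 3.
Cage e's pair has difference 2, leaving (4,1) = 3.
5 is placed in column 2, so (4,2) = 1.
The 3 cells of cage a must have product 20, which forces (4,3) = 5.
Cage k needs two cells with difference 1, so (4,5) = 2.
4 is placed in row 5, leaving (5,3) = 2.
2 is placed in row 1, which forces (1,1) = 4.
5 is placed in row 2, which forces (2,1) = 2.
Row 3 now contains 4, so (3,1) = 5.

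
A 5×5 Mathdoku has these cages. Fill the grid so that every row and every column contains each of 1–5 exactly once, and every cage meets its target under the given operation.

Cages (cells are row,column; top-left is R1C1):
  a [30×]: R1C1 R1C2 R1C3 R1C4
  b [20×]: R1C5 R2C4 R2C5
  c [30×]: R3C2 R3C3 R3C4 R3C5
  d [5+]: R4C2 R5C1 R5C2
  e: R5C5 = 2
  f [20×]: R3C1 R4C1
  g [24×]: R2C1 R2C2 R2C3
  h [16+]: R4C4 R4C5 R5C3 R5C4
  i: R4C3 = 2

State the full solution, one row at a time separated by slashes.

3 5 1 2 4 / 2 4 3 1 5 / 4 2 5 3 1 / 5 1 2 4 3 / 1 3 4 5 2

Cage i is a single given cell, so R4C3 = 2.
Cage e is a single given cell, which forces R5C5 = 2.
2 is placed in row 4; hence R4C2 = 1.
Row 5 already has 2, so R5C1 = 1.
The 3 cells of cage d must have sum 5, which forces R5C2 = 3.
In row 1, 4 can only go at R1C5, so R1C5 = 4.
The 4 cells of cage h must have sum 16, leaving R4C4 = 4.
4 is placed in column 5, which forces R4C5 = 3.
Cage h has sum 16; hence R5C3 = 4.
The 4 cells of cage h must have sum 16, so R5C4 = 5.
Column 3 now contains 4, leaving R2C3 = 3.
Column 4 already has 5, so R2C4 = 1.
Cage b needs product 20, so R2C5 = 5.
Cage f's pair has product 20, so R3C1 = 4.
Column 5 now contains 5; hence R3C5 = 1.
4 is placed in row 4, so R4C1 = 5.
Cage a needs product 30; hence R1C2 = 5.
The 4 cells of cage a must have product 30, leaving R1C3 = 1.
Column 1 now contains 4, leaving R2C1 = 2.
Cage g has product 24, leaving R2C2 = 4.
Cage c has product 30, so R3C2 = 2.
Row 3 already has 1, which forces R3C3 = 5.
Cage c needs product 30, which forces R3C4 = 3.
Column 1 now contains 2; hence R1C1 = 3.
Column 4 now contains 3, which forces R1C4 = 2.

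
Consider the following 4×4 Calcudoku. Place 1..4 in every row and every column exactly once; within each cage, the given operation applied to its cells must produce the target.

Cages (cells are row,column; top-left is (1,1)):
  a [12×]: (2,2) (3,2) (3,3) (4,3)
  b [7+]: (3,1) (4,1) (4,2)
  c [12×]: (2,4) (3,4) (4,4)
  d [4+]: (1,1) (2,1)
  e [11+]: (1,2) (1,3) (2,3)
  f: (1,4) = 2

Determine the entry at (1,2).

Cage e has sum 11, leaving (1,2) = 4.
Cage e needs sum 11, leaving (1,3) = 3.
Cage f is a single given cell, leaving (1,4) = 2.
Cage e needs sum 11, which forces (2,3) = 4.
Row 1 already has 3; hence (1,1) = 1.
Cage d needs two cells with sum 4, so (2,1) = 3.
Row 2 now contains 3, leaving (2,2) = 2.
Row 2 now contains 3, so (2,4) = 1.
2 is placed in column 2, which forces (3,2) = 3.
3 is placed in row 3; hence (3,4) = 4.
Column 2 already has 3, leaving (4,2) = 1.
1 is placed in row 4, which forces (4,3) = 2.
Column 4 already has 4, so (4,4) = 3.
4 is placed in row 3, which forces (3,1) = 2.
Column 3 already has 2, so (3,3) = 1.
2 is placed in row 4, so (4,1) = 4.
The full grid is 1 4 3 2 / 3 2 4 1 / 2 3 1 4 / 4 1 2 3.

4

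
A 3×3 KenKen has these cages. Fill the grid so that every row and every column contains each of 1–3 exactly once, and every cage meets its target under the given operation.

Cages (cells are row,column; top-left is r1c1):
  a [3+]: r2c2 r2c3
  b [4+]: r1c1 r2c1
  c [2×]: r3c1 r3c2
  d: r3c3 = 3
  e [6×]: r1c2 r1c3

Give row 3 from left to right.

Cage d is a single given cell, which forces r3c3 = 3.
Cage e's pair has product 6, which forces r1c2 = 3.
Column 3 now contains 3, leaving r1c3 = 2.
Column 3 already has 2, which forces r2c3 = 1.
Row 1 already has 3, which forces r1c1 = 1.
Row 2 already has 1, which forces r2c1 = 3.
Row 2 already has 1, which forces r2c2 = 2.
Column 1 now contains 1, leaving r3c1 = 2.
2 is placed in column 2; hence r3c2 = 1.
Filled in: 1 3 2 / 3 2 1 / 2 1 3.

2 1 3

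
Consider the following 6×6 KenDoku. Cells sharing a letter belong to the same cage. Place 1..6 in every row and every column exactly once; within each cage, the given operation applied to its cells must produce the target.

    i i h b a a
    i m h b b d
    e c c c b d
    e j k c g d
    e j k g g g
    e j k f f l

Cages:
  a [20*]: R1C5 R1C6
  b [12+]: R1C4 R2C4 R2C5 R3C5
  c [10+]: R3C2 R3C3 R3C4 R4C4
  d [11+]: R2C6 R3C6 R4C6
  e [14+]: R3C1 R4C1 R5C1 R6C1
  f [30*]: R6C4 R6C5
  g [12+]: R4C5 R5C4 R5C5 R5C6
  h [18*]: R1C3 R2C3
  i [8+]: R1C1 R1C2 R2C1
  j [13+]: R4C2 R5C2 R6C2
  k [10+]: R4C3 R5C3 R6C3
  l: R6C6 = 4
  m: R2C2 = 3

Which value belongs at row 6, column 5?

M is a freebie, leaving R2C2 = 3.
3 is placed in row 2, which forces R2C3 = 6.
Cage l is given, which forces R6C6 = 4.
Column 3 now contains 6; hence R1C3 = 3.
The two cells of cage a must have product 20, which forces R1C5 = 4.
4 is placed in column 6, leaving R1C6 = 5.
Cage d needs sum 11, leaving R2C6 = 2.
Row 1 needs a 6, and only R1C1 is open for it.
The 3 cells of cage i must have sum 8, leaving R1C2 = 1.
1 is placed in row 1, leaving R1C4 = 2.
Cage i needs sum 8, so R2C1 = 1.
Row 2 already has 1, so R2C5 = 5.
Column 5 now contains 5; hence R6C5 = 6.
Row 2 now contains 5, leaving R2C4 = 4.
Cage b has sum 12, leaving R3C5 = 1.
6 is placed in row 6, leaving R6C4 = 5.
Cage c needs sum 10; hence R3C4 = 3.
3 is placed in row 3; hence R3C6 = 6.
Cage c needs sum 10, so R4C4 = 1.
Column 6 already has 6, so R4C6 = 3.
1 is placed in column 4, which forces R5C4 = 6.
Column 6 already has 6; hence R5C6 = 1.
5 is placed in row 6, leaving R6C2 = 2.
5 is placed in row 6, which forces R6C3 = 1.
Column 2 already has 2, which forces R3C2 = 4.
The 4 cells of cage c must have sum 10, leaving R3C3 = 2.
The 3 cells of cage j must have sum 13, so R4C2 = 6.
Row 4 now contains 3, so R4C5 = 2.
6 is placed in row 5, leaving R5C2 = 5.
Row 5 now contains 5, leaving R5C3 = 4.
The 4 cells of cage g must have sum 12; hence R5C5 = 3.
Row 6 already has 2, leaving R6C1 = 3.
Row 3 now contains 2, which forces R3C1 = 5.
Cage e needs sum 14, leaving R4C1 = 4.
4 is placed in column 3, so R4C3 = 5.
4 is placed in row 5, so R5C1 = 2.
The full grid is 6 1 3 2 4 5 / 1 3 6 4 5 2 / 5 4 2 3 1 6 / 4 6 5 1 2 3 / 2 5 4 6 3 1 / 3 2 1 5 6 4.

6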